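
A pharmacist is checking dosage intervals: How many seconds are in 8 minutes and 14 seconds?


Minutes: 8
Seconds: 14
Convert minutes to seconds: 8 x 60 = 480
Add remaining seconds: 480 + 14 = 494

494


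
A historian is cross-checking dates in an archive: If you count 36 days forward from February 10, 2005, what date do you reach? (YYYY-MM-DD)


Start: 2005-02-10
Adding 36 days
Days remaining in February: 18
After February: 18 days still to add
March 2005 has 31 days, need 18
Result: 2005-03-18

2005-03-18


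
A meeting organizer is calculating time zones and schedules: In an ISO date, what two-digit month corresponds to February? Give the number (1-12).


Calendar month order:
1. January
2. February <--
3. March
February is month number 2

2


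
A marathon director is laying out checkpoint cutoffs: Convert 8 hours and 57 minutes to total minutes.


Hours: 8
Minutes: 57
Convert hours to minutes: 8 x 60 = 480
Add remaining minutes: 480 + 57 = 537

537


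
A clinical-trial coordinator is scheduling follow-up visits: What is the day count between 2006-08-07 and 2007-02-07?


Start date: 2006-08-07
End date: 2007-02-07
Aug 2006: +25 days
Sep 2006: +30 days
Oct 2006: +31 days
... (4 more months)
Total: 184 days

184


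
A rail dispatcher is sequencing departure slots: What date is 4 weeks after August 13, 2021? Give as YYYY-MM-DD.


Start: 2021-08-13
Weeks to add: 4
Convert to days: 4 x 7 = 28 days
Add 28 days to 2021-08-13
Result: 2021-09-10

2021-09-10


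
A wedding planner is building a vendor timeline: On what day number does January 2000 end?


Month: January
Year: 2000
January is a 31-day month
Total: 31 days

31


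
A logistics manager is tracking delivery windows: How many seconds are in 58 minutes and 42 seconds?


Minutes: 58
Extra seconds: 42
Seconds per minute: 60
Minutes to seconds: 58 x 60 = 3480
Total: 3480 + 42 = 3522

3522


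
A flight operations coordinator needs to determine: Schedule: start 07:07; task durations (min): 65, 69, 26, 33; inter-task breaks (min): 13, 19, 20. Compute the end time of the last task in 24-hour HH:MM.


Start: 07:07 = 427 min from midnight
  after task 1 (65 min): 08:12
  after break (13 min): 08:25
  after task 2 (69 min): 09:34
  after break (19 min): 09:53
  after task 3 (26 min): 10:19
  after break (20 min): 10:39
  after task 4 (33 min): 11:12
Total elapsed: 245 minutes
End time: 11:12

11:12


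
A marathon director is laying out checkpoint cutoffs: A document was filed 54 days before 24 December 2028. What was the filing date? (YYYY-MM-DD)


Start: 2028-12-24
Subtracting 54 days
Days already passed in December: 24
After going back through December: 30 more days to subtract
November 2028 has 30 days, need 30
Result: 2028-10-31

2028-10-31


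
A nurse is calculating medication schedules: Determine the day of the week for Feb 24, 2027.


Date: 2027-02-24
January 1, 2027 is a Friday
Day of year: 55
Offset from Jan 1: 54 days
54 mod 7 = 5
Result: Wednesday

Wednesday


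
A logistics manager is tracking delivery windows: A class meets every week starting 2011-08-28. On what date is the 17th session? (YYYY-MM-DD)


First occurrence: 2011-08-28 (occurrence 1)
Each occurrence is 7 days after the previous.
Occurrence 17 is 16 weeks after the first.
16 weeks = 112 days
2011-08-28 + 112 days = 2011-12-18

2011-12-18


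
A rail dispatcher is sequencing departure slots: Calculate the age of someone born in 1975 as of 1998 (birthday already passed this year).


Birth year: 1975
Current year: 1998
Age = current year - birth year
Age = 1998 - 1975 = 23

23


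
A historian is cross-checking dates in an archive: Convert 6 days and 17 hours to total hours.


Days: 6
Extra hours: 17
Hours per day: 24
Days to hours: 6 x 24 = 144
Total: 144 + 17 = 161

161


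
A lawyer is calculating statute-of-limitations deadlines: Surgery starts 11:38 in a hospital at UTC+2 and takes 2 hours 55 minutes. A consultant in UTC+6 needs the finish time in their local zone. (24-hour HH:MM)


Start: 11:38 in UTC+2
Step 1 - add duration:
  minutes: 38 + 55 = 93 (carry 1h)
  hours: 11 + 2 + 1 = 14
  end in UTC+2: 14:33
Step 2 - convert UTC+2 -> UTC+6:
  offset difference: 6 - (2) = 4 hours
  14 + (4) = 18 -> mod 24 = 18
Result: 18:33 in UTC+6

18:33


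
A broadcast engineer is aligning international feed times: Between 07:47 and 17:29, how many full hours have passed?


Start: 07:47
End: 17:29
Hour difference: 17 - 7 = 10 hours
Minute difference: 29 - 47 = -18 minutes
Total minutes: 582
Complete hours: 582 / 60 = 9 (remainder 42)

9


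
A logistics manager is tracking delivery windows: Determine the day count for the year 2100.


Year: 2100
Check leap year rules:
Divisible by 4? Yes
Divisible by 100? Yes
Divisible by 400? No
2100 is not a leap year
Days: 365

365


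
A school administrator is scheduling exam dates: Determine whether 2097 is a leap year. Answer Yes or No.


Year: 2097
Divisible by 4? 2097 / 4 = 524.25 -> No
Not divisible by 4, so NOT a leap year

No


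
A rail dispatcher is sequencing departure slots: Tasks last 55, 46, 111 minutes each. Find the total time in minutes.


Durations: 55, 46, 111
Running sum: 55
+ 46 = 101
+ 111 = 212
Total duration: 212 minutes
That is 3 hours and 32 minutes

212


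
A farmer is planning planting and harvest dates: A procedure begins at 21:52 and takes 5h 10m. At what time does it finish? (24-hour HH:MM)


Start time: 21:52
Adding: 5 hours 10 minutes
Minutes: 52 + 10 = 62
Minute overflow: 62 >= 60, so carry 1 hour, minutes = 2
Hours: 21 + 5 + 1 = 27
Hour wraparound: 27 mod 24 = 3
Result: 03:02

03:02


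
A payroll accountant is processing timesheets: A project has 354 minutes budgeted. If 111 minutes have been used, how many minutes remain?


Total budget: 354 minutes
Time used: 111 minutes
Remaining: 354 - 111 = 243 minutes
Percent used: 31.4%
Percent remaining: 68.6%

243


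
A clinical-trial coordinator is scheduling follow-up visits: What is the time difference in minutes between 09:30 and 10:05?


Start time: 09:30 = 570 minutes from midnight
End time: 10:05 = 605 minutes from midnight
Difference: 605 - 570 = 35 minutes
That is 0 hours and 35 minutes

35


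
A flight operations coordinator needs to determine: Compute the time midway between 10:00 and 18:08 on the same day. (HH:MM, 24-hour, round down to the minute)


Start time: 10:00 = 600 minutes from midnight
End time: 18:08 = 1088 minutes from midnight
Sum: 600 + 1088 = 1688
Midpoint: 1688 / 2 = 844 minutes
Convert: 844 / 60 = 14 hours, 4 minutes
Result: 14:04

14:04


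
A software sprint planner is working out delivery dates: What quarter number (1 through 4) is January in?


Month: January (month 1)
Q1: January-March (months 1-3)
Q2: April-June (months 4-6)
Q3: July-September (months 7-9)
Q4: October-December (months 10-12)
Month 1 falls in Q1

1


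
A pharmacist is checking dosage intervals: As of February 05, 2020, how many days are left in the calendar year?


Start: February 05, 2020
End: December 31, 2020
Days left in February: 24
March: 31
April: 30
May: 31
June: 30
... plus remaining months
Sum of remaining months: 306
Total: 24 + 306 = 330

330


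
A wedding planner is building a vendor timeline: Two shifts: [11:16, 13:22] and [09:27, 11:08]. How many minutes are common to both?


Interval A: [676, 802] minutes from midnight
Interval B: [567, 668] minutes from midnight
Overlap start = max(676, 567) = 676
Overlap end = min(802, 668) = 668
End <= start, so the intervals do not overlap: 0 minutes

0


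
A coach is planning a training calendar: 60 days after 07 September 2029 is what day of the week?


Start: 2029-09-07 (Friday)
Step 1 - find target date: add 60 days
  2029-09-07 + 60 days = 2029-11-06
Step 2 - day of week:
  60 mod 7 = 4
  Friday + 4 days -> Tuesday
Result: Tuesday (2029-11-06)

Tuesday


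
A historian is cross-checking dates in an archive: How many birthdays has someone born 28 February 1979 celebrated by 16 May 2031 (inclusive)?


Birth: 1979-02-28
Reference: 2031-05-16
Year difference: 2031 - 1979 = 52
Has birthday (02-28) occurred by 05-16? Yes
Age in full years: 52

52


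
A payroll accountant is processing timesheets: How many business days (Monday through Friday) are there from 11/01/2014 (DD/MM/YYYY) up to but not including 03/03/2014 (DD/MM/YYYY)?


Start: 2014-01-11 (Saturday)
End (exclusive): 2014-03-03 (Monday)
Total calendar days: 51
Full weeks: 51 // 7 = 7 -> 35 weekdays
Remaining 2 days starting on Saturday:
  Sat(-), Sun(-) -> 0 weekdays
Total business days: 35 + 0 = 35

35


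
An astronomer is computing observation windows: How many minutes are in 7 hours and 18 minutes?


Hours: 7
Extra minutes: 18
Minutes per hour: 60
Hours to minutes: 7 x 60 = 420
Total: 420 + 18 = 438

438


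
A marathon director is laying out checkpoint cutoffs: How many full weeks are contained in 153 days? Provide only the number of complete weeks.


Total days: 153
Days per week: 7
Division: 153 / 7 = 21 remainder 6
Complete weeks: 21
Remaining days: 6

21


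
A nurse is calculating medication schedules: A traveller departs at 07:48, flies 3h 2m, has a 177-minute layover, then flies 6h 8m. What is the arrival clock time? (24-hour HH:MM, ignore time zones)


Depart: 07:48
Leg 1: +182 min -> 10:50
Layover: +177 min -> 13:47
Leg 2: +368 min -> 19:55
Total travel: 727 minutes = 12h 7m
Arrival: 19:55

19:55


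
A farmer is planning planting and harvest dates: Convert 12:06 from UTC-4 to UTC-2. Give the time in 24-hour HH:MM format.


Local time: 12:06 at UTC-4 (offset -4h)
Target zone: UTC-2 (offset -2h)
Difference: -2 - (-4) = 2 hours
Calculation: 12 + (2) = 14
Result: 14:06

14:06


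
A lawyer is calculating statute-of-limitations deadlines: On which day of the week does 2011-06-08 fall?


Date: 2011-06-08
January 1, 2011 is a Saturday
Day of year: 159
Offset from Jan 1: 158 days
158 mod 7 = 4
Result: Wednesday

Wednesday


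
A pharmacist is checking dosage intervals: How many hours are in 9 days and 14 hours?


Days: 9
Extra hours: 14
Hours per day: 24
Days to hours: 9 x 24 = 216
Total: 216 + 14 = 230

230


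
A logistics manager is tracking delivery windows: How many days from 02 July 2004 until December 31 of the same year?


Start: July 02, 2004
End: December 31, 2004
Days left in July: 29
August: 31
September: 30
October: 31
November: 30
... plus remaining months
Sum of remaining months: 153
Total: 29 + 153 = 182

182


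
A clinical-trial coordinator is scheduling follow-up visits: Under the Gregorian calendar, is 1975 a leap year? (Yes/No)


Year: 1975
Divisible by 4? 1975 / 4 = 493.75 -> No
Not divisible by 4, so NOT a leap year

No


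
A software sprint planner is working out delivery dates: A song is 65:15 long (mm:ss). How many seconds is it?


Minutes: 65
Extra seconds: 15
Seconds per minute: 60
Minutes to seconds: 65 x 60 = 3900
Total: 3900 + 15 = 3915

3915


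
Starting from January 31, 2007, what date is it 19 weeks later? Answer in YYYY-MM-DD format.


Start: 2007-01-31
Weeks to add: 19
Convert to days: 19 x 7 = 133 days
Add 133 days to 2007-01-31
Result: 2007-06-13

2007-06-13


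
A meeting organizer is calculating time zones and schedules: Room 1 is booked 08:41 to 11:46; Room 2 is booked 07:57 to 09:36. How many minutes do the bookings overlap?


Interval A: [521, 706] minutes from midnight
Interval B: [477, 576] minutes from midnight
Overlap start = max(521, 477) = 521
Overlap end = min(706, 576) = 576
Overlap = 576 - 521 = 55 minutes

55


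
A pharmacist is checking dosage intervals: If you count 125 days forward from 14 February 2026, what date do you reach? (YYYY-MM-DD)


Start: 2026-02-14
Adding 125 days
Days remaining in February: 14
After February: 111 days still to add
March 2026: 31 days, 80 remaining
April 2026: 30 days, 50 remaining
May 2026: 31 days, 19 remaining
June 2026 has 30 days, need 19
Result: 2026-06-19

2026-06-19


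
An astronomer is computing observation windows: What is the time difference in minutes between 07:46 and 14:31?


Start time: 07:46 = 466 minutes from midnight
End time: 14:31 = 871 minutes from midnight
Difference: 871 - 466 = 405 minutes
That is 6 hours and 45 minutes

405


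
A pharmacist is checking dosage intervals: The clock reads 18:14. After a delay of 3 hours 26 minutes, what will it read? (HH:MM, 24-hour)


Start time: 18:14
Adding: 3 hours 26 minutes
Minutes: 14 + 26 = 40
Hours: 18 + 3 + 0 = 21
Result: 21:40

21:40


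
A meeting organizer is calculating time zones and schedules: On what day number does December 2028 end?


Month: December
Year: 2028
December is a 31-day month
Total: 31 days

31


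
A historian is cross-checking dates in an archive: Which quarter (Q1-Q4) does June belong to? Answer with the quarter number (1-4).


Month: June (month 6)
Q1: January-March (months 1-3)
Q2: April-June (months 4-6)
Q3: July-September (months 7-9)
Q4: October-December (months 10-12)
Month 6 falls in Q2

2


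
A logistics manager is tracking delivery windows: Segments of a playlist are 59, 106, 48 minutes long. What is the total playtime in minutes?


Durations: 59, 106, 48
Running sum: 59
+ 106 = 165
+ 48 = 213
Total duration: 213 minutes
That is 3 hours and 33 minutes

213


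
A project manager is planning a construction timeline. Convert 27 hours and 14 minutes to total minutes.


Hours: 27
Minutes: 14
Convert hours to minutes: 27 x 60 = 1620
Add remaining minutes: 1620 + 14 = 1634

1634


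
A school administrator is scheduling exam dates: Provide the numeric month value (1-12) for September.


Calendar month order:
8. August
9. September <--
10. October
September is month number 9

9


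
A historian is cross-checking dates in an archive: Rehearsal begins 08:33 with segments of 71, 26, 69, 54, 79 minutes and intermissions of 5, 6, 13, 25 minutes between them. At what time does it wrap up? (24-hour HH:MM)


Start: 08:33 = 513 min from midnight
  after task 1 (71 min): 09:44
  after break (5 min): 09:49
  after task 2 (26 min): 10:15
  after break (6 min): 10:21
  after task 3 (69 min): 11:30
  after break (13 min): 11:43
  after task 4 (54 min): 12:37
  after break (25 min): 13:02
  after task 5 (79 min): 14:21
Total elapsed: 348 minutes
End time: 14:21

14:21


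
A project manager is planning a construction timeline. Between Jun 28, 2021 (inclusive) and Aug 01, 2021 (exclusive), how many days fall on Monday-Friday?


Start: 2021-06-28 (Monday)
End (exclusive): 2021-08-01 (Sunday)
Total calendar days: 34
Full weeks: 34 // 7 = 4 -> 20 weekdays
Remaining 6 days starting on Monday:
  Mon(w), Tue(w), Wed(w), Thu(w), Fri(w), Sat(-) -> 5 weekdays
Total business days: 20 + 5 = 25

25


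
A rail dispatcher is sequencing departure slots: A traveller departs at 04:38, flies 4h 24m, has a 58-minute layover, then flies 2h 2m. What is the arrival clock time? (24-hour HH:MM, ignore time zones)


Depart: 04:38
Leg 1: +264 min -> 09:02
Layover: +58 min -> 10:00
Leg 2: +122 min -> 12:02
Total travel: 444 minutes = 7h 24m
Arrival: 12:02

12:02


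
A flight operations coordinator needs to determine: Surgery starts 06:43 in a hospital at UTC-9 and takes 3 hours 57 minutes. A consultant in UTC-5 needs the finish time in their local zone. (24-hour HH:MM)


Start: 06:43 in UTC-9
Step 1 - add duration:
  minutes: 43 + 57 = 100 (carry 1h)
  hours: 6 + 3 + 1 = 10
  end in UTC-9: 10:40
Step 2 - convert UTC-9 -> UTC-5:
  offset difference: -5 - (-9) = 4 hours
  10 + (4) = 14 -> mod 24 = 14
Result: 14:40 in UTC-5

14:40


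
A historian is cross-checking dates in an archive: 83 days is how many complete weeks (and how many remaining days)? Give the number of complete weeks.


Total days: 83
Days per week: 7
Division: 83 / 7 = 11 remainder 6
Complete weeks: 11
Remaining days: 6

11


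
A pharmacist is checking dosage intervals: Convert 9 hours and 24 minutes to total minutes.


Hours: 9
Extra minutes: 24
Minutes per hour: 60
Hours to minutes: 9 x 60 = 540
Total: 540 + 24 = 564

564


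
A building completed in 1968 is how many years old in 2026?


Birth year: 1968
Current year: 2026
Age = current year - birth year
Age = 2026 - 1968 = 58

58


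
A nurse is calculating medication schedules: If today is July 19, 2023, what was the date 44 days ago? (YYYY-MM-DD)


Start: 2023-07-19
Subtracting 44 days
Days already passed in July: 19
After going back through July: 25 more days to subtract
June 2023 has 30 days, need 25
Result: 2023-06-05

2023-06-05


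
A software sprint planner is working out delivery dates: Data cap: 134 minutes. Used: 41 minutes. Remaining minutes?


Total budget: 134 minutes
Time used: 41 minutes
Remaining: 134 - 41 = 93 minutes
Percent used: 30.6%
Percent remaining: 69.4%

93


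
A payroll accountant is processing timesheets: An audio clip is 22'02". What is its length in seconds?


Minutes: 22
Seconds: 2
Convert minutes to seconds: 22 x 60 = 1320
Add remaining seconds: 1320 + 2 = 1322

1322


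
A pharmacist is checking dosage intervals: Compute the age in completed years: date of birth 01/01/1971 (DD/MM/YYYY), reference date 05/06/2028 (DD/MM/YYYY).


Birth: 1971-01-01
Reference: 2028-06-05
Year difference: 2028 - 1971 = 57
Has birthday (01-01) occurred by 06-05? Yes
Age in full years: 57

57


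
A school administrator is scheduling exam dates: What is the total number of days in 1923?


Year: 1923
Check leap year rules:
Divisible by 4? No
1923 is not a leap year
Days: 365

365


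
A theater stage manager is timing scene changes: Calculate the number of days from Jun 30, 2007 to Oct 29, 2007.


Start date: 2007-06-30
End date: 2007-10-29
Jun 2007: +1 days
Jul 2007: +31 days
Aug 2007: +31 days
Sep 2007: +30 days
Oct 2007: +28 days
Total: 121 days

121


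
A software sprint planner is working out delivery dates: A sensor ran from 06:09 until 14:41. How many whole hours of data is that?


Start: 06:09
End: 14:41
Hour difference: 14 - 6 = 8 hours
Minute difference: 41 - 9 = 32 minutes
Total minutes: 512
Complete hours: 512 / 60 = 8 (remainder 32)

8


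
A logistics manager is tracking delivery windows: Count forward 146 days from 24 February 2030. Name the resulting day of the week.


Start: 2030-02-24 (Sunday)
Step 1 - find target date: add 146 days
  2030-02-24 + 146 days = 2030-07-20
Step 2 - day of week:
  146 mod 7 = 6
  Sunday + 6 days -> Saturday
Result: Saturday (2030-07-20)

Saturday


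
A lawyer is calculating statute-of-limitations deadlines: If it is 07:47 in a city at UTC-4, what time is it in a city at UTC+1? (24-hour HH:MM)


Local time: 07:47 at UTC-4 (offset -4h)
Target zone: UTC+1 (offset 1h)
Difference: 1 - (-4) = 5 hours
Calculation: 7 + (5) = 12
Result: 12:47

12:47


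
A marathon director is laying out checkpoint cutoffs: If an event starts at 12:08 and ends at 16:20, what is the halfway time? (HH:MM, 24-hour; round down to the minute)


Start time: 12:08 = 728 minutes from midnight
End time: 16:20 = 980 minutes from midnight
Sum: 728 + 980 = 1708
Midpoint: 1708 / 2 = 854 minutes
Convert: 854 / 60 = 14 hours, 14 minutes
Result: 14:14

14:14


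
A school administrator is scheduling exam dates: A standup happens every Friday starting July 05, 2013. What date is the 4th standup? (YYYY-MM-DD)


First occurrence: 2013-07-05 (occurrence 1)
Each occurrence is 7 days after the previous.
Occurrence 4 is 3 weeks after the first.
3 weeks = 21 days
2013-07-05 + 21 days = 2013-07-26

2013-07-26


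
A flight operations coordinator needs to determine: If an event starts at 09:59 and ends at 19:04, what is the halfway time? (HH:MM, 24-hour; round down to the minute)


Start time: 09:59 = 599 minutes from midnight
End time: 19:04 = 1144 minutes from midnight
Sum: 599 + 1144 = 1743
Midpoint: 1743 / 2 = 871 minutes
Convert: 871 / 60 = 14 hours, 31 minutes
Result: 14:31

14:31


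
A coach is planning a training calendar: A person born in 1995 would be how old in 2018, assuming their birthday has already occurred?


Birth year: 1995
Current year: 2018
Age = current year - birth year
Age = 2018 - 1995 = 23

23


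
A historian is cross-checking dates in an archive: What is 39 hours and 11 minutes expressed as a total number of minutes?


Hours: 39
Minutes: 11
Convert hours to minutes: 39 x 60 = 2340
Add remaining minutes: 2340 + 11 = 2351

2351


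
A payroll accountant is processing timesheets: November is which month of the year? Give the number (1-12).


Calendar month order:
10. October
11. November <--
12. December
November is month number 11

11


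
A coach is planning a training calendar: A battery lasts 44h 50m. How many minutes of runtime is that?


Hours: 44
Extra minutes: 50
Minutes per hour: 60
Hours to minutes: 44 x 60 = 2640
Total: 2640 + 50 = 2690

2690


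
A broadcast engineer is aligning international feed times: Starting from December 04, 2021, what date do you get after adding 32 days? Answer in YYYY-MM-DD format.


Start: 2021-12-04
Adding 32 days
Days remaining in December: 27
After December: 5 days still to add
January 2022 has 31 days, need 5
Result: 2022-01-05

2022-01-05


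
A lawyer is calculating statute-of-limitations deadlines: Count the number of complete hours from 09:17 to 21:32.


Start: 09:17
End: 21:32
Hour difference: 21 - 9 = 12 hours
Minute difference: 32 - 17 = 15 minutes
Total minutes: 735
Complete hours: 735 / 60 = 12 (remainder 15)

12


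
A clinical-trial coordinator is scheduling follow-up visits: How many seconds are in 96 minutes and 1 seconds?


Minutes: 96
Extra seconds: 1
Seconds per minute: 60
Minutes to seconds: 96 x 60 = 5760
Total: 5760 + 1 = 5761

5761


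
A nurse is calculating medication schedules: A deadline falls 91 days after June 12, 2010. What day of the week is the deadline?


Start: 2010-06-12 (Saturday)
Step 1 - find target date: add 91 days
  2010-06-12 + 91 days = 2010-09-11
Step 2 - day of week:
  91 mod 7 = 0
  Saturday + 0 days -> Saturday
Result: Saturday (2010-09-11)

Saturday


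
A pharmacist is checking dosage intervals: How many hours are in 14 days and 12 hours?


Days: 14
Extra hours: 12
Hours per day: 24
Days to hours: 14 x 24 = 336
Total: 336 + 12 = 348

348


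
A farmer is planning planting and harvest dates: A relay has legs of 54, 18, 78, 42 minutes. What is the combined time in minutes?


Durations: 54, 18, 78, 42
Running sum: 54
+ 18 = 72
+ 78 = 150
+ 42 = 192
Total duration: 192 minutes
That is 3 hours and 12 minutes

192


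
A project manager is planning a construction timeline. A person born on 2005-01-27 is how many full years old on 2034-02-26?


Birth: 2005-01-27
Reference: 2034-02-26
Year difference: 2034 - 2005 = 29
Has birthday (01-27) occurred by 02-26? Yes
Age in full years: 29

29


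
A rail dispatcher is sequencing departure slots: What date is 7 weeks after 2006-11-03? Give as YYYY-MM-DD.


Start: 2006-11-03
Weeks to add: 7
Convert to days: 7 x 7 = 49 days
Add 49 days to 2006-11-03
Result: 2006-12-22

2006-12-22


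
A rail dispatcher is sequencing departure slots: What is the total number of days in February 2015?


Month: February
Year: 2015
2015 is not a leap year
February has 28 days
Total: 28 days

28


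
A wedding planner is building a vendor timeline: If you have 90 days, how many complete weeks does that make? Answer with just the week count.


Total days: 90
Days per week: 7
Division: 90 / 7 = 12 remainder 6
Complete weeks: 12
Remaining days: 6

12


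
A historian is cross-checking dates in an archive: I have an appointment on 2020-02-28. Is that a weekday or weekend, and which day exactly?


Date: 2020-02-28
January 1, 2020 is a Wednesday
Day of year: 59
Offset from Jan 1: 58 days
58 mod 7 = 2
Result: Friday

Friday


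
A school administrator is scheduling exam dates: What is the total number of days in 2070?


Year: 2070
Check leap year rules:
Divisible by 4? No
2070 is not a leap year
Days: 365

365


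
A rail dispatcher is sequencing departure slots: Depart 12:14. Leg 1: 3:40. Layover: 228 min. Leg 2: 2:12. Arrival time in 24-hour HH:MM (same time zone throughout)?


Depart: 12:14
Leg 1: +220 min -> 15:54
Layover: +228 min -> 19:42
Leg 2: +132 min -> 21:54
Total travel: 580 minutes = 9h 40m
Arrival: 21:54

21:54


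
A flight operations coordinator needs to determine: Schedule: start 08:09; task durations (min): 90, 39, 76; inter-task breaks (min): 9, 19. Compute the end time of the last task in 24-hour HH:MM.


Start: 08:09 = 489 min from midnight
  after task 1 (90 min): 09:39
  after break (9 min): 09:48
  after task 2 (39 min): 10:27
  after break (19 min): 10:46
  after task 3 (76 min): 12:02
Total elapsed: 233 minutes
End time: 12:02

12:02


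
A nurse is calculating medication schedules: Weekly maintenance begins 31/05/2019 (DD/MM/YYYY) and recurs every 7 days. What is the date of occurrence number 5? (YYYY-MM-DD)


First occurrence: 2019-05-31 (occurrence 1)
Each occurrence is 7 days after the previous.
Occurrence 5 is 4 weeks after the first.
4 weeks = 28 days
2019-05-31 + 28 days = 2019-06-28

2019-06-28


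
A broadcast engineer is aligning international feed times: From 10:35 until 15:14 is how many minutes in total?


Start time: 10:35 = 635 minutes from midnight
End time: 15:14 = 914 minutes from midnight
Difference: 914 - 635 = 279 minutes
That is 4 hours and 39 minutes

279


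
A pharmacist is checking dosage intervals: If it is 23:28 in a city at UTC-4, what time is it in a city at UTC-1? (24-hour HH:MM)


Local time: 23:28 at UTC-4 (offset -4h)
Target zone: UTC-1 (offset -1h)
Difference: -1 - (-4) = 3 hours
Calculation: 23 + (3) = 26
Wraparound: (26) mod 24 = 2
Result: 02:28

02:28


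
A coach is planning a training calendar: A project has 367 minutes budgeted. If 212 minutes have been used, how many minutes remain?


Total budget: 367 minutes
Time used: 212 minutes
Remaining: 367 - 212 = 155 minutes
Percent used: 57.8%
Percent remaining: 42.2%

155


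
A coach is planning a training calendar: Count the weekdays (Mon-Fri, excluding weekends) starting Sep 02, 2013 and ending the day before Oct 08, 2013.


Start: 2013-09-02 (Monday)
End (exclusive): 2013-10-08 (Tuesday)
Total calendar days: 36
Full weeks: 36 // 7 = 5 -> 25 weekdays
Remaining 1 days starting on Monday:
  Mon(w) -> 1 weekdays
Total business days: 25 + 1 = 26

26


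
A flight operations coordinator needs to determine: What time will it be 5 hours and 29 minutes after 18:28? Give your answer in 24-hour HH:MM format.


Start time: 18:28
Adding: 5 hours 29 minutes
Minutes: 28 + 29 = 57
Hours: 18 + 5 + 0 = 23
Result: 23:57

23:57


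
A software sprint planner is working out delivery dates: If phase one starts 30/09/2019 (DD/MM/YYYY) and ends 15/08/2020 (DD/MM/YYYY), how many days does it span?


Start date: 2019-09-30
End date: 2020-08-15
Sep 2019: +1 days
Oct 2019: +31 days
Nov 2019: +30 days
... (9 more months)
Total: 320 days

320


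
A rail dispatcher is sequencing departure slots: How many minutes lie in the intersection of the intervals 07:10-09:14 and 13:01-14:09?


Interval A: [430, 554] minutes from midnight
Interval B: [781, 849] minutes from midnight
Overlap start = max(430, 781) = 781
Overlap end = min(554, 849) = 554
End <= start, so the intervals do not overlap: 0 minutes

0


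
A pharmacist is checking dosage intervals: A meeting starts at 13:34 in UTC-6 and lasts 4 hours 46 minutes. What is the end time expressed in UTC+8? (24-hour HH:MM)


Start: 13:34 in UTC-6
Step 1 - add duration:
  minutes: 34 + 46 = 80 (carry 1h)
  hours: 13 + 4 + 1 = 18
  end in UTC-6: 18:20
Step 2 - convert UTC-6 -> UTC+8:
  offset difference: 8 - (-6) = 14 hours
  18 + (14) = 32 -> mod 24 = 8
Result: 08:20 in UTC+8

08:20


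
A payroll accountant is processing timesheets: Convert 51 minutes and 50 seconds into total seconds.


Minutes: 51
Seconds: 50
Convert minutes to seconds: 51 x 60 = 3060
Add remaining seconds: 3060 + 50 = 3110

3110


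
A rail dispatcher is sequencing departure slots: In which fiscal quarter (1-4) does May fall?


Month: May (month 5)
Q1: January-March (months 1-3)
Q2: April-June (months 4-6)
Q3: July-September (months 7-9)
Q4: October-December (months 10-12)
Month 5 falls in Q2

2


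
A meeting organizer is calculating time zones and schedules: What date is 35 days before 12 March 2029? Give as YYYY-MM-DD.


Start: 2029-03-12
Subtracting 35 days
Days already passed in March: 12
After going back through March: 23 more days to subtract
February 2029 has 28 days, need 23
Result: 2029-02-05

2029-02-05


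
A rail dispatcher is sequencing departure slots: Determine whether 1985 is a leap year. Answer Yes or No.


Year: 1985
Divisible by 4? 1985 / 4 = 496.25 -> No
Not divisible by 4, so NOT a leap year

No


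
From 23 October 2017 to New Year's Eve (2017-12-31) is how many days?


Start: October 23, 2017
End: December 31, 2017
Days left in October: 8
November: 30
December: 31
Sum of remaining months: 61
Total: 8 + 61 = 69

69


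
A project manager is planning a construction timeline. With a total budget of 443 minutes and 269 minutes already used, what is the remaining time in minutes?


Total budget: 443 minutes
Time used: 269 minutes
Remaining: 443 - 269 = 174 minutes
Percent used: 60.7%
Percent remaining: 39.3%

174


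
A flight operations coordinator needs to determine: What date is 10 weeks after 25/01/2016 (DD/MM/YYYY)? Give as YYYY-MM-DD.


Start: 2016-01-25
Weeks to add: 10
Convert to days: 10 x 7 = 70 days
Add 70 days to 2016-01-25
Result: 2016-04-04

2016-04-04


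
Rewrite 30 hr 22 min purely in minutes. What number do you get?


Hours: 30
Extra minutes: 22
Minutes per hour: 60
Hours to minutes: 30 x 60 = 1800
Total: 1800 + 22 = 1822

1822


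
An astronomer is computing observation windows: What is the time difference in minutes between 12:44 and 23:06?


Start time: 12:44 = 764 minutes from midnight
End time: 23:06 = 1386 minutes from midnight
Difference: 1386 - 764 = 622 minutes
That is 10 hours and 22 minutes

622


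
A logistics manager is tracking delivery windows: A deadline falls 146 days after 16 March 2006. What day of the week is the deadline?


Start: 2006-03-16 (Thursday)
Step 1 - find target date: add 146 days
  2006-03-16 + 146 days = 2006-08-09
Step 2 - day of week:
  146 mod 7 = 6
  Thursday + 6 days -> Wednesday
Result: Wednesday (2006-08-09)

Wednesday


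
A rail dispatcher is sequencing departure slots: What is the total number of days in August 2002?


Month: August
Year: 2002
August is a 31-day month
Total: 31 days

31


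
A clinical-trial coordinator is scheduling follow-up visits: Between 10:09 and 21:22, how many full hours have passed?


Start: 10:09
End: 21:22
Hour difference: 21 - 10 = 11 hours
Minute difference: 22 - 9 = 13 minutes
Total minutes: 673
Complete hours: 673 / 60 = 11 (remainder 13)

11


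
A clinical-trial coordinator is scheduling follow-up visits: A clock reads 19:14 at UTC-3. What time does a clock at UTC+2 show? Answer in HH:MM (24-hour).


Local time: 19:14 at UTC-3 (offset -3h)
Target zone: UTC+2 (offset 2h)
Difference: 2 - (-3) = 5 hours
Calculation: 19 + (5) = 24
Wraparound: (24) mod 24 = 0
Result: 00:14

00:14


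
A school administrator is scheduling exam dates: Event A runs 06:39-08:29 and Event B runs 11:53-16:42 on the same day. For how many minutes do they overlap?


Interval A: [399, 509] minutes from midnight
Interval B: [713, 1002] minutes from midnight
Overlap start = max(399, 713) = 713
Overlap end = min(509, 1002) = 509
End <= start, so the intervals do not overlap: 0 minutes

0


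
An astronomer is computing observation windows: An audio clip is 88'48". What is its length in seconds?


Minutes: 88
Seconds: 48
Convert minutes to seconds: 88 x 60 = 5280
Add remaining seconds: 5280 + 48 = 5328

5328


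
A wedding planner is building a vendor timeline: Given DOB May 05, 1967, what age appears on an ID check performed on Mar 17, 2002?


Birth: 1967-05-05
Reference: 2002-03-17
Year difference: 2002 - 1967 = 35
Has birthday (05-05) occurred by 03-17? No
Birthday not yet reached this year -> subtract 1
Age in full years: 34

34


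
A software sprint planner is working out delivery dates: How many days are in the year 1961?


Year: 1961
Check leap year rules:
Divisible by 4? No
1961 is not a leap year
Days: 365

365


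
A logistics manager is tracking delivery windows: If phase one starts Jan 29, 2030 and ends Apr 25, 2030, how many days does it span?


Start date: 2030-01-29
End date: 2030-04-25
Jan 2030: +3 days
Feb 2030: +28 days
Mar 2030: +31 days
Apr 2030: +24 days
Total: 86 days

86


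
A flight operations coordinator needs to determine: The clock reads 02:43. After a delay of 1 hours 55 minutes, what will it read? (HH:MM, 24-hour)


Start time: 02:43
Adding: 1 hours 55 minutes
Minutes: 43 + 55 = 98
Minute overflow: 98 >= 60, so carry 1 hour, minutes = 38
Hours: 2 + 1 + 1 = 4
Result: 04:38

04:38


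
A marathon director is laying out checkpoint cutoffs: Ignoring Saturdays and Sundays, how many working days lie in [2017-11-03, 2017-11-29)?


Start: 2017-11-03 (Friday)
End (exclusive): 2017-11-29 (Wednesday)
Total calendar days: 26
Full weeks: 26 // 7 = 3 -> 15 weekdays
Remaining 5 days starting on Friday:
  Fri(w), Sat(-), Sun(-), Mon(w), Tue(w) -> 3 weekdays
Total business days: 15 + 3 = 18

18


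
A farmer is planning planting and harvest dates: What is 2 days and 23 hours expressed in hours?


Days: 2
Extra hours: 23
Hours per day: 24
Days to hours: 2 x 24 = 48
Total: 48 + 23 = 71

71


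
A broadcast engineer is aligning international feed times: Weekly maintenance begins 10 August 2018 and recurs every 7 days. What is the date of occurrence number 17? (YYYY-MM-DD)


First occurrence: 2018-08-10 (occurrence 1)
Each occurrence is 7 days after the previous.
Occurrence 17 is 16 weeks after the first.
16 weeks = 112 days
2018-08-10 + 112 days = 2018-11-30

2018-11-30


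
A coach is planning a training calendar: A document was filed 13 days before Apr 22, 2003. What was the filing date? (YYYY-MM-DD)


Start: 2003-04-22
Subtracting 13 days
Days already passed in April: 22
Result: 2003-04-09

2003-04-09


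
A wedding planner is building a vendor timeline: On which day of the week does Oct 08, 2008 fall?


Date: 2008-10-08
January 1, 2008 is a Tuesday
Day of year: 282
Offset from Jan 1: 281 days
281 mod 7 = 1
Result: Wednesday

Wednesday


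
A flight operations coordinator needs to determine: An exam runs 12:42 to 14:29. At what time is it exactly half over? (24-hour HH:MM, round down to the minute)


Start time: 12:42 = 762 minutes from midnight
End time: 14:29 = 869 minutes from midnight
Sum: 762 + 869 = 1631
Midpoint: 1631 / 2 = 815 minutes
Convert: 815 / 60 = 13 hours, 35 minutes
Result: 13:35

13:35


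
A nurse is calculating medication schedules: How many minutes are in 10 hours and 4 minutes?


Hours: 10
Minutes: 4
Convert hours to minutes: 10 x 60 = 600
Add remaining minutes: 600 + 4 = 604

604


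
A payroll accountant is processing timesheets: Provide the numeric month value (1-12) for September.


Calendar month order:
8. August
9. September <--
10. October
September is month number 9

9


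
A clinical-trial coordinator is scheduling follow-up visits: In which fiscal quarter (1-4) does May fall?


Month: May (month 5)
Q1: January-March (months 1-3)
Q2: April-June (months 4-6)
Q3: July-September (months 7-9)
Q4: October-December (months 10-12)
Month 5 falls in Q2

2


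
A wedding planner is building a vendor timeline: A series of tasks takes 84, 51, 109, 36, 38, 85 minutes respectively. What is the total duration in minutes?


Durations: 84, 51, 109, 36, 38, 85
Running sum: 84
+ 51 = 135
+ 109 = 244
+ 36 = 280
+ 38 = 318
+ 85 = 403
Total duration: 403 minutes
That is 6 hours and 43 minutes

403


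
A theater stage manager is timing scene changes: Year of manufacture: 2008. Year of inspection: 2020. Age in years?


Birth year: 2008
Current year: 2020
Age = current year - birth year
Age = 2020 - 2008 = 12

12


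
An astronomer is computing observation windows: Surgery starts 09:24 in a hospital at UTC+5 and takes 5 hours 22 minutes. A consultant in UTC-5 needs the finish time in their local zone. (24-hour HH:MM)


Start: 09:24 in UTC+5
Step 1 - add duration:
  minutes: 24 + 22 = 46
  hours: 9 + 5 + 0 = 14
  end in UTC+5: 14:46
Step 2 - convert UTC+5 -> UTC-5:
  offset difference: -5 - (5) = -10 hours
  14 + (-10) = 4 -> mod 24 = 4
Result: 04:46 in UTC-5

04:46


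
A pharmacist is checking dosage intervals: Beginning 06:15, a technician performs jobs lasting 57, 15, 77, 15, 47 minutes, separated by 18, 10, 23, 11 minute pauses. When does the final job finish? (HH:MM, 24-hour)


Start: 06:15 = 375 min from midnight
  after task 1 (57 min): 07:12
  after break (18 min): 07:30
  after task 2 (15 min): 07:45
  after break (10 min): 07:55
  after task 3 (77 min): 09:12
  after break (23 min): 09:35
  after task 4 (15 min): 09:50
  after break (11 min): 10:01
  after task 5 (47 min): 10:48
Total elapsed: 273 minutes
End time: 10:48

10:48


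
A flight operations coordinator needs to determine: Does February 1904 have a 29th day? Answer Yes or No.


Year: 1904
Divisible by 4? 1904 / 4 = 476.0 -> Yes
Divisible by 100? 1904 / 100 = 19.04 -> No
Divisible by 4 but not 100, so it IS a leap year

Yes


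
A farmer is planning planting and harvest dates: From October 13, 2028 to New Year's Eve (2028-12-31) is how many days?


Start: October 13, 2028
End: December 31, 2028
Days left in October: 18
November: 30
December: 31
Sum of remaining months: 61
Total: 18 + 61 = 79

79


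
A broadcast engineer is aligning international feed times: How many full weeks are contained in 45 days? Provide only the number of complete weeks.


Total days: 45
Days per week: 7
Division: 45 / 7 = 6 remainder 3
Complete weeks: 6
Remaining days: 3

6


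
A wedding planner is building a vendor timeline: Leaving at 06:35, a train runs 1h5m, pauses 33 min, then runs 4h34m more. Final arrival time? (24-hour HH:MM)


Depart: 06:35
Leg 1: +65 min -> 07:40
Layover: +33 min -> 08:13
Leg 2: +274 min -> 12:47
Total travel: 372 minutes = 6h 12m
Arrival: 12:47

12:47


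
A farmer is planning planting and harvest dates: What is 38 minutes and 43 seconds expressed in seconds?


Minutes: 38
Extra seconds: 43
Seconds per minute: 60
Minutes to seconds: 38 x 60 = 2280
Total: 2280 + 43 = 2323

2323


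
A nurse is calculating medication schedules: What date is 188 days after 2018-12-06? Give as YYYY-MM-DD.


Start: 2018-12-06
Adding 188 days
Days remaining in December: 25
After December: 163 days still to add
January 2019: 31 days, 132 remaining
February 2019: 28 days, 104 remaining
March 2019: 31 days, 73 remaining
April 2019: 30 days, 43 remaining
Result: 2019-06-12

2019-06-12


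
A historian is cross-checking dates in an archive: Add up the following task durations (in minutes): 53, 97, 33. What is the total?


Durations: 53, 97, 33
Running sum: 53
+ 97 = 150
+ 33 = 183
Total duration: 183 minutes
That is 3 hours and 3 minutes

183


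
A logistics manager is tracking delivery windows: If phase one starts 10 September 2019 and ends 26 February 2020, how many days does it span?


Start date: 2019-09-10
End date: 2020-02-26
Sep 2019: +21 days
Oct 2019: +31 days
Nov 2019: +30 days
... (3 more months)
Total: 169 days

169


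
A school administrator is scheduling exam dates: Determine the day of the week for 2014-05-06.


Date: 2014-05-06
January 1, 2014 is a Wednesday
Day of year: 126
Offset from Jan 1: 125 days
125 mod 7 = 6
Result: Tuesday

Tuesday
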